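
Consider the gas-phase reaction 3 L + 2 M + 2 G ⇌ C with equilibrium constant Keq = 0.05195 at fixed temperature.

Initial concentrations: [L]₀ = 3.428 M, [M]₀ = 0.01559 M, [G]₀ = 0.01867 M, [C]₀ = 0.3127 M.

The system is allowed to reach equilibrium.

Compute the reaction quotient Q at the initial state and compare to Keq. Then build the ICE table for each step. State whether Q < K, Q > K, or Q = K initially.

Q₀ = 9.1627e+04; Q > K (proceeds reverse)

Q₀ = 9.1627e+04 vs Keq = 0.05195 ⇒ Q>K, reverse
Step 1:
                    L           M           G           C
  init          3.428     0.01559     0.01867      0.3127
  Δ            0.6091      0.4061      0.4061      -0.203
  eq            4.037      0.4217      0.4248      0.1097
  solve Keq expr → x = -0.203; check Q = 0.05195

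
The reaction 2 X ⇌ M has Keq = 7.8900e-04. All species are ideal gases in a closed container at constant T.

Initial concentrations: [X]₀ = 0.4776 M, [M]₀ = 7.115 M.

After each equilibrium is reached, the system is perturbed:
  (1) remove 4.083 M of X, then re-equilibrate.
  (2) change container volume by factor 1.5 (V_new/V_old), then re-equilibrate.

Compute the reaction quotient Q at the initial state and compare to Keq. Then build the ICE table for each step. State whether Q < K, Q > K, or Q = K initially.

Q₀ = 31.19; Q > K (proceeds reverse)

Q₀ = 31.19 vs Keq = 7.8900e-04 ⇒ Q>K, reverse
Step 1:
                    X           M
  Initial      0.4776       7.115
  Change         13.9      -6.952
  Equil         14.38      0.1632
  solve Keq expr → x = -6.952; check Q = 7.8900e-04
Then remove 4.083 M of X.
Step 2:
                    X           M
  Initial        10.3      0.1632
  Change        0.154    -0.07698
  Equil         10.45      0.0862
  solve Keq expr → x = -0.07698; check Q = 7.8900e-04
Then change container volume by factor 1.5 (V_new/V_old).
Step 3:
                    X           M
  Initial       6.968     0.05746
  Change      0.03748    -0.01874
  Equil         7.006     0.03872
  solve Keq expr → x = -0.01874; check Q = 7.8900e-04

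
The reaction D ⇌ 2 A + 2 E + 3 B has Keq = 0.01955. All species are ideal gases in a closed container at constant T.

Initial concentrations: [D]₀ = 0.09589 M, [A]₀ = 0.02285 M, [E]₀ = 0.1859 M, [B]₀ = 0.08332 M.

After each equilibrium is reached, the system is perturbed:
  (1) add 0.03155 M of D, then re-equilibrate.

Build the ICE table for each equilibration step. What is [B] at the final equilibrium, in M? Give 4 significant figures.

[B]_eq = 0.3918 M

Q₀ = 1.0884e-07 vs Keq = 0.01955 ⇒ Q<K, forward
Step 1:
                  D         A         E         B
  Initial   0.09589   0.02285    0.1859   0.08332
  Change     -0.086     0.172     0.172     0.258
  Equil    0.009891    0.1948    0.3579    0.3413
  solve Keq expr → x = 0.086; check Q = 0.01955
Then add 0.03155 M of D.
Step 2:
                  D         A         E         B
  Initial   0.04144    0.1948    0.3579    0.3413
  Change   -0.01682   0.03364   0.03364   0.05046
  Equil     0.02462    0.2285    0.3915    0.3918
  solve Keq expr → x = 0.01682; check Q = 0.01955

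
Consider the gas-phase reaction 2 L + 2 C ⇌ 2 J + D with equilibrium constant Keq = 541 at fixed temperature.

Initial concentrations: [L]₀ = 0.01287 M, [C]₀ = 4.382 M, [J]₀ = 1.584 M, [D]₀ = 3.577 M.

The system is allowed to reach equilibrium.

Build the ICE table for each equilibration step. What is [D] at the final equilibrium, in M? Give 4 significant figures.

Q₀ = 2822 vs Keq = 541 ⇒ Q>K, reverse
Step 1:
                    L           C           J           D
  init        0.01287       4.382       1.584       3.577
  Δ           0.01609     0.01609    -0.01609   -0.008043
  eq          0.02896       4.398       1.568       3.569
  solve Keq expr → x = -0.008043; check Q = 541

[D]_eq = 3.569 M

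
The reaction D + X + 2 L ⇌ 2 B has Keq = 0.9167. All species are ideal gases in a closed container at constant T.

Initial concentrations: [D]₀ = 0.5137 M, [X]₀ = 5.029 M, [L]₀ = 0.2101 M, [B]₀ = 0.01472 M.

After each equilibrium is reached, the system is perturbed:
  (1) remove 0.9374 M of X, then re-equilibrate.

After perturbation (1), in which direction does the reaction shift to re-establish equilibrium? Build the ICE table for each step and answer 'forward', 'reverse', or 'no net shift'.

Q₀ = 0.0019 vs Keq = 0.9167 ⇒ Q<K, forward
Step 1:
                   D          X          L          B
  init        0.5137      5.029     0.2101    0.01472
  Δ         -0.05897   -0.05897    -0.1179     0.1179
  eq          0.4547       4.97    0.09216     0.1327
  solve Keq expr → x = 0.05897; check Q = 0.9167
Then remove 0.9374 M of X.
Step 2:
                   D          X          L          B
  init        0.4547      4.033    0.09216     0.1327
  Δ         0.002772   0.002772   0.005545  -0.005545
  eq          0.4575      4.035    0.09771     0.1271
  solve Keq expr → x = -0.002772; check Q = 0.9167

Direction: reverse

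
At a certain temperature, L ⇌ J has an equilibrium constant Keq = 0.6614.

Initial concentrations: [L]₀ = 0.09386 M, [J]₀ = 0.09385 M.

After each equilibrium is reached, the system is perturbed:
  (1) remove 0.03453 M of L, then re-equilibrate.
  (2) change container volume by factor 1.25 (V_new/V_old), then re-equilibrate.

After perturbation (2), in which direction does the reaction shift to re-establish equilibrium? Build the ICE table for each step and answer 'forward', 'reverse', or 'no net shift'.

Direction: no net shift

Q₀ = 0.9999 vs Keq = 0.6614 ⇒ Q>K, reverse
Step 1:
                  L         J
  init      0.09386   0.09385
  Δ         0.01912  -0.01912
  eq          0.113   0.07473
  solve Keq expr → x = -0.01912; check Q = 0.6614
Then remove 0.03453 M of L.
Step 2:
                  L         J
  init      0.07845   0.07473
  Δ         0.01375  -0.01375
  eq         0.0922   0.06098
  solve Keq expr → x = -0.01375; check Q = 0.6614
Then change container volume by factor 1.25 (V_new/V_old).
Step 3:
                  L         J
  init      0.07376   0.04878
  Δ               0         0
  eq        0.07376   0.04878
  solve Keq expr → x = 0; check Q = 0.6614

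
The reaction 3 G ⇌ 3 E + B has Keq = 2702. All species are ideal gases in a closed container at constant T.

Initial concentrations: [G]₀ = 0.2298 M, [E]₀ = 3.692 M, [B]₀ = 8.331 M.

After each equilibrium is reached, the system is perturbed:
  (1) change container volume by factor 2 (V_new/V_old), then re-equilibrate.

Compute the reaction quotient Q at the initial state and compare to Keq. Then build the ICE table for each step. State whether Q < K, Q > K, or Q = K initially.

Q₀ = 3.4549e+04; Q > K (proceeds reverse)

Q₀ = 3.4549e+04 vs Keq = 2702 ⇒ Q>K, reverse
Step 1:
                    G           E           B
  init         0.2298       3.692       8.331
  Δ            0.2669     -0.2669    -0.08898
  eq           0.4967       3.425       8.242
  solve Keq expr → x = -0.08898; check Q = 2702
Then change container volume by factor 2 (V_new/V_old).
Step 2:
                    G           E           B
  init         0.2484       1.713       4.121
  Δ          -0.04572     0.04572     0.01524
  eq           0.2026       1.758       4.136
  solve Keq expr → x = 0.01524; check Q = 2702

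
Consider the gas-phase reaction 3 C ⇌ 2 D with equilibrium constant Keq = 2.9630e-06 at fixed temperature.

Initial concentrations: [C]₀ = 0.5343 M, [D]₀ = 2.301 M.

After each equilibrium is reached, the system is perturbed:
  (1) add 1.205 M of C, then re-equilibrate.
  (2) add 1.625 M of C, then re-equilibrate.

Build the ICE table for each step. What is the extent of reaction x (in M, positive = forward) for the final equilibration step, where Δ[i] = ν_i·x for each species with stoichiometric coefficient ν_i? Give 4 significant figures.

x = 0.005072 M

Q₀ = 34.71 vs Keq = 2.9630e-06 ⇒ Q>K, reverse
Step 1:
                  C         D
  I          0.5343     2.301
  C           3.431    -2.287
  E           3.965   0.01359
  solve Keq expr → x = -1.144; check Q = 2.9630e-06
Then add 1.205 M of C.
Step 2:
                  C         D
  I            5.17   0.01359
  C        -0.00988  0.006587
  E           5.161   0.02018
  solve Keq expr → x = 0.003293; check Q = 2.9630e-06
Then add 1.625 M of C.
Step 3:
                  C         D
  I           6.786   0.02018
  C        -0.01522   0.01014
  E            6.77   0.03032
  solve Keq expr → x = 0.005072; check Q = 2.9630e-06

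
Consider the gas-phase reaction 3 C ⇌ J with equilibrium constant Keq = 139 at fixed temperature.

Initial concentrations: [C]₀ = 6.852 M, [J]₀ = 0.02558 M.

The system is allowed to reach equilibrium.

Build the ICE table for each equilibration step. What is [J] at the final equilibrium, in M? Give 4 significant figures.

Q₀ = 7.9515e-05 vs Keq = 139 ⇒ Q<K, forward
Step 1:
                   C          J
  Initial      6.852    0.02558
  Change        -6.6        2.2
  Equil        0.252      2.226
  solve Keq expr → x = 2.2; check Q = 139

[J]_eq = 2.226 M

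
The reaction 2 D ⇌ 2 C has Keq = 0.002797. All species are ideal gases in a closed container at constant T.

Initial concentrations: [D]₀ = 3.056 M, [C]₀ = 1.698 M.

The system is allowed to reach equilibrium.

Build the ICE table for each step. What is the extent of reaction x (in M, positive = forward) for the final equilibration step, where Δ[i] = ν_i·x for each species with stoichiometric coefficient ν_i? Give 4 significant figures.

Q₀ = 0.3087 vs Keq = 0.002797 ⇒ Q>K, reverse
Step 1:
                    D           C
  init          3.056       1.698
  Δ             1.459      -1.459
  eq            4.515      0.2388
  solve Keq expr → x = -0.7296; check Q = 0.002797

x = -0.7296 M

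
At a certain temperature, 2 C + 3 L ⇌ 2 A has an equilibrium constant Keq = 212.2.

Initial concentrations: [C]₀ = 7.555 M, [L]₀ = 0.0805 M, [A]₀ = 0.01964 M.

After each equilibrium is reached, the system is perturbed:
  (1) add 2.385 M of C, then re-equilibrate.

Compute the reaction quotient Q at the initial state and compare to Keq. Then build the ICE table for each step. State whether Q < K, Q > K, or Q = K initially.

Q₀ = 0.01295; Q < K (proceeds forward)

Q₀ = 0.01295 vs Keq = 212.2 ⇒ Q<K, forward
Step 1:
                    C           L           A
  Initial       7.555      0.0805     0.01964
  Change     -0.04879    -0.07318     0.04879
  Equil         7.506    0.007316     0.06843
  solve Keq expr → x = 0.02439; check Q = 212.2
Then add 2.385 M of C.
Step 2:
                    C           L           A
  Initial       9.891    0.007316     0.06843
  Change  -7.8820e-04   -0.001182  7.8820e-04
  Equil          9.89    0.006134     0.06922
  solve Keq expr → x = 3.9410e-04; check Q = 212.2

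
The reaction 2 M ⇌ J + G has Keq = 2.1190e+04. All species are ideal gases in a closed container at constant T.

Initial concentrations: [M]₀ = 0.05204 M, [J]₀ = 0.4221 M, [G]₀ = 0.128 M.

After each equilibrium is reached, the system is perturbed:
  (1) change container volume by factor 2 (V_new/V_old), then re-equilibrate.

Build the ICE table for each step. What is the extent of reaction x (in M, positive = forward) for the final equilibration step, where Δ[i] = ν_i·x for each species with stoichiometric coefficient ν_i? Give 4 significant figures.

Q₀ = 19.95 vs Keq = 2.1190e+04 ⇒ Q<K, forward
Step 1:
                   M          J          G
  init       0.05204     0.4221      0.128
  Δ         -0.05024    0.02512    0.02512
  eq        0.001798     0.4472     0.1531
  solve Keq expr → x = 0.02512; check Q = 2.1190e+04
Then change container volume by factor 2 (V_new/V_old).
Step 2:
                   M          J          G
  init    8.9884e-04     0.2236    0.07656
  Δ                0          0          0
  eq      8.9884e-04     0.2236    0.07656
  solve Keq expr → x = 0; check Q = 2.1190e+04

x = 0 M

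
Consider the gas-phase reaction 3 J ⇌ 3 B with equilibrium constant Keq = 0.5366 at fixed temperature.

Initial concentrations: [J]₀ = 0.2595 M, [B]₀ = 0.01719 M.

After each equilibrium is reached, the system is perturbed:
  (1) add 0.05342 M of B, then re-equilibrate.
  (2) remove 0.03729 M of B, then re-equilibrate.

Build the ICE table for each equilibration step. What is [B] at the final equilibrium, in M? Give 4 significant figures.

[B]_eq = 0.1313 M

Q₀ = 2.9068e-04 vs Keq = 0.5366 ⇒ Q<K, forward
Step 1:
                   J          B
  I           0.2595    0.01719
  C          -0.1069     0.1069
  E           0.1526      0.124
  solve Keq expr → x = 0.03562; check Q = 0.5366
Then add 0.05342 M of B.
Step 2:
                   J          B
  I           0.1526     0.1775
  C          0.02947   -0.02947
  E           0.1821      0.148
  solve Keq expr → x = -0.009824; check Q = 0.5366
Then remove 0.03729 M of B.
Step 3:
                   J          B
  I           0.1821     0.1107
  C         -0.02057    0.02057
  E           0.1615     0.1313
  solve Keq expr → x = 0.006858; check Q = 0.5366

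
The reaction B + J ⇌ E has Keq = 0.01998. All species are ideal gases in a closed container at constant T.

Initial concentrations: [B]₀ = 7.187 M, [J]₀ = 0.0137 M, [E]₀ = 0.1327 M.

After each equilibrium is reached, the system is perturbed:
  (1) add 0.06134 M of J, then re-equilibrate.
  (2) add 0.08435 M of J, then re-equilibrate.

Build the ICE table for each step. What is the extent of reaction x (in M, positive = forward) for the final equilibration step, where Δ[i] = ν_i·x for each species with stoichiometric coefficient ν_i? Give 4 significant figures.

Q₀ = 1.348 vs Keq = 0.01998 ⇒ Q>K, reverse
Step 1:
                  B         J         E
  I           7.187    0.0137    0.1327
  C          0.1141    0.1141   -0.1141
  E           7.301    0.1278   0.01864
  solve Keq expr → x = -0.1141; check Q = 0.01998
Then add 0.06134 M of J.
Step 2:
                  B         J         E
  I           7.301    0.1891   0.01864
  C       -0.007784 -0.007784  0.007784
  E           7.293    0.1813   0.02642
  solve Keq expr → x = 0.007784; check Q = 0.01998
Then add 0.08435 M of J.
Step 3:
                  B         J         E
  I           7.293    0.2657   0.02642
  C        -0.01068  -0.01068   0.01068
  E           7.283     0.255    0.0371
  solve Keq expr → x = 0.01068; check Q = 0.01998

x = 0.01068 M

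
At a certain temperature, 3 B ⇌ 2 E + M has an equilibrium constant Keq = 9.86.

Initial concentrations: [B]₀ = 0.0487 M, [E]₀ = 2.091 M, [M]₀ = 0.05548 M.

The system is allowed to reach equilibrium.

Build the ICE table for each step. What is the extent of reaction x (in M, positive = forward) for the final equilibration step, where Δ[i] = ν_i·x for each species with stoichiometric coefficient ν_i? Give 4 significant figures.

x = -0.04225 M

Q₀ = 2100 vs Keq = 9.86 ⇒ Q>K, reverse
Step 1:
                  B         E         M
  init       0.0487     2.091   0.05548
  Δ          0.1268   -0.0845  -0.04225
  eq         0.1755     2.006   0.01323
  solve Keq expr → x = -0.04225; check Q = 9.86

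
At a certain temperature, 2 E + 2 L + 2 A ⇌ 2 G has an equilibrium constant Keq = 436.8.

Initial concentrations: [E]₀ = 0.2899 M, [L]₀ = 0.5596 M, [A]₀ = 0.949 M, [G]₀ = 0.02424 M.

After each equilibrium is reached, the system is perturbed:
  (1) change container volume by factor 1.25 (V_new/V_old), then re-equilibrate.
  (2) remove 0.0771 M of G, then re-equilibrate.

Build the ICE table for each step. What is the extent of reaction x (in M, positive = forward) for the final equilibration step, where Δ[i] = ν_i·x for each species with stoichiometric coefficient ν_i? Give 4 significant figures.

Q₀ = 0.02479 vs Keq = 436.8 ⇒ Q<K, forward
Step 1:
                    E           L           A           G
  Initial      0.2899      0.5596       0.949     0.02424
  Change       -0.236      -0.236      -0.236       0.236
  Equil       0.05395      0.3236       0.713      0.2602
  solve Keq expr → x = 0.118; check Q = 436.8
Then change container volume by factor 1.25 (V_new/V_old).
Step 2:
                    E           L           A           G
  Initial     0.04316      0.2589      0.5704      0.2082
  Change      0.01467     0.01467     0.01467    -0.01467
  Equil       0.05783      0.2736      0.5851      0.1935
  solve Keq expr → x = -0.007337; check Q = 436.8
Then remove 0.0771 M of G.
Step 3:
                    E           L           A           G
  Initial     0.05783      0.2736      0.5851      0.1164
  Change     -0.01512    -0.01512    -0.01512     0.01512
  Equil       0.04271      0.2585        0.57      0.1315
  solve Keq expr → x = 0.007561; check Q = 436.8

x = 0.007561 M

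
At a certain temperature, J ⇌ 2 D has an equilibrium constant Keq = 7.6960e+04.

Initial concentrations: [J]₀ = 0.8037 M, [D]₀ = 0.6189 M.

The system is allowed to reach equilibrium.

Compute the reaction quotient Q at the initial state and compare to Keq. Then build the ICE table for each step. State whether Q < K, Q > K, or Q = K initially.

Q₀ = 0.4766 vs Keq = 7.6960e+04 ⇒ Q<K, forward
Step 1:
                    J           D
  Initial      0.8037      0.6189
  Change      -0.8036       1.607
  Equil    6.4395e-05       2.226
  solve Keq expr → x = 0.8036; check Q = 7.6960e+04

Q₀ = 0.4766; Q < K (proceeds forward)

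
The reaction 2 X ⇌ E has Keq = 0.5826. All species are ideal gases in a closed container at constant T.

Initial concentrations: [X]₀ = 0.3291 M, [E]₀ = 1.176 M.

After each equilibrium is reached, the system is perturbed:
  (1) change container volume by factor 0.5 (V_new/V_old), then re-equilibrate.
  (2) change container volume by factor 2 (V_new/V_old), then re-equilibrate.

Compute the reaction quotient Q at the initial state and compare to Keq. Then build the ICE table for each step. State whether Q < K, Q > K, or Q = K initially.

Q₀ = 10.86; Q > K (proceeds reverse)

Q₀ = 10.86 vs Keq = 0.5826 ⇒ Q>K, reverse
Step 1:
                    X           E
  init         0.3291       1.176
  Δ            0.8182     -0.4091
  eq            1.147      0.7669
  solve Keq expr → x = -0.4091; check Q = 0.5826
Then change container volume by factor 0.5 (V_new/V_old).
Step 2:
                    X           E
  init          2.295       1.534
  Δ            -0.536       0.268
  eq            1.759       1.802
  solve Keq expr → x = 0.268; check Q = 0.5826
Then change container volume by factor 2 (V_new/V_old).
Step 3:
                    X           E
  init         0.8793      0.9009
  Δ             0.268      -0.134
  eq            1.147      0.7669
  solve Keq expr → x = -0.134; check Q = 0.5826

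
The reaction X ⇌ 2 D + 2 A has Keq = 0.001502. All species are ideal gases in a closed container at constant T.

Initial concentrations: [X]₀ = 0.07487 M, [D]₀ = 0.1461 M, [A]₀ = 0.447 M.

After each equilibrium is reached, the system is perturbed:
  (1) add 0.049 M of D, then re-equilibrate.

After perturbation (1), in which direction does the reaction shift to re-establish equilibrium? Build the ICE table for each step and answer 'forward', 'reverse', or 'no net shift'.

Direction: reverse

Q₀ = 0.05696 vs Keq = 0.001502 ⇒ Q>K, reverse
Step 1:
                  X         D         A
  init      0.07487    0.1461     0.447
  Δ         0.05277   -0.1055   -0.1055
  eq         0.1276   0.04055    0.3415
  solve Keq expr → x = -0.05277; check Q = 0.001502
Then add 0.049 M of D.
Step 2:
                  X         D         A
  init       0.1276   0.08955    0.3415
  Δ         0.02006  -0.04012  -0.04012
  eq         0.1477   0.04943    0.3013
  solve Keq expr → x = -0.02006; check Q = 0.001502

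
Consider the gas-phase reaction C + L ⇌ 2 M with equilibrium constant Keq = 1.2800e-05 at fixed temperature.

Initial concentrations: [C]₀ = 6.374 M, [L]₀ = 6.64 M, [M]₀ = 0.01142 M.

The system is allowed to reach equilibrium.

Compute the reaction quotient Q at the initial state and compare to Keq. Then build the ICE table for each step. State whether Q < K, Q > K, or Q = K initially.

Q₀ = 3.0814e-06 vs Keq = 1.2800e-05 ⇒ Q<K, forward
Step 1:
                   C          L          M
  I            6.374       6.64    0.01142
  C        -0.005917  -0.005917    0.01183
  E            6.368      6.634    0.02325
  solve Keq expr → x = 0.005917; check Q = 1.2800e-05

Q₀ = 3.0814e-06; Q < K (proceeds forward)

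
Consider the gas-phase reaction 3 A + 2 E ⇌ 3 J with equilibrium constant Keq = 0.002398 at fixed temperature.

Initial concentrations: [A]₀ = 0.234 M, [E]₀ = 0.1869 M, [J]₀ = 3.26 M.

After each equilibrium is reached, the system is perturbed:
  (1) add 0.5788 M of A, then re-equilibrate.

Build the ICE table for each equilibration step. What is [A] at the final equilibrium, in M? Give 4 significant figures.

Q₀ = 7.7408e+04 vs Keq = 0.002398 ⇒ Q>K, reverse
Step 1:
                    A           E           J
  Initial       0.234      0.1869        3.26
  Change        2.655        1.77      -2.655
  Equil         2.889       1.957       0.605
  solve Keq expr → x = -0.885; check Q = 0.002398
Then add 0.5788 M of A.
Step 2:
                    A           E           J
  Initial       3.468       1.957       0.605
  Change     -0.08841    -0.05894     0.08841
  Equil         3.379       1.898      0.6934
  solve Keq expr → x = 0.02947; check Q = 0.002398

[A]_eq = 3.379 M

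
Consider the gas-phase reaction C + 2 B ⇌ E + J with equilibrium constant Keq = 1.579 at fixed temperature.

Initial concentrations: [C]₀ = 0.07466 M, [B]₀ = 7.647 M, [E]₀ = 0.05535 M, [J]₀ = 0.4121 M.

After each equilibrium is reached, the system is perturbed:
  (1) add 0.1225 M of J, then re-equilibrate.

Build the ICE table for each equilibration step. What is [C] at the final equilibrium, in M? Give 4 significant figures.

[C]_eq = 8.8459e-04 M

Q₀ = 0.005225 vs Keq = 1.579 ⇒ Q<K, forward
Step 1:
                  C         B         E         J
  I         0.07466     7.647   0.05535    0.4121
  C        -0.07395   -0.1479   0.07395   0.07395
  E       7.0776e-04     7.499    0.1293    0.4861
  solve Keq expr → x = 0.07395; check Q = 1.579
Then add 0.1225 M of J.
Step 2:
                  C         B         E         J
  I       7.0776e-04     7.499    0.1293    0.6086
  C       1.7683e-04 3.5365e-04 -1.7683e-04 -1.7683e-04
  E       8.8459e-04     7.499    0.1291    0.6084
  solve Keq expr → x = -1.7683e-04; check Q = 1.579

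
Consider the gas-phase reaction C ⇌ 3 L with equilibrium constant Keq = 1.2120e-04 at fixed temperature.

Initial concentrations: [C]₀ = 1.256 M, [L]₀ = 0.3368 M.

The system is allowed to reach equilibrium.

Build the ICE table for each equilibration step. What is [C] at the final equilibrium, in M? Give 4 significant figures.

Q₀ = 0.03042 vs Keq = 1.2120e-04 ⇒ Q>K, reverse
Step 1:
                   C          L
  I            1.256     0.3368
  C          0.09403    -0.2821
  E             1.35     0.0547
  solve Keq expr → x = -0.09403; check Q = 1.2120e-04

[C]_eq = 1.35 M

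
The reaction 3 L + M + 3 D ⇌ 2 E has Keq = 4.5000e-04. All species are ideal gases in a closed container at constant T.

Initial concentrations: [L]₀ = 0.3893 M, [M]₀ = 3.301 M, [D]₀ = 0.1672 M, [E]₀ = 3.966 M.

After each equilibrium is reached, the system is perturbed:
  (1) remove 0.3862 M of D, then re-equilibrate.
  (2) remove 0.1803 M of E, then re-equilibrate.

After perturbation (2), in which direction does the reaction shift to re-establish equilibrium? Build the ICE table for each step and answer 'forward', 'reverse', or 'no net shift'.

Direction: forward

Q₀ = 1.7278e+04 vs Keq = 4.5000e-04 ⇒ Q>K, reverse
Step 1:
                    L           M           D           E
  I            0.3893       3.301      0.1672       3.966
  C             3.187       1.062       3.187      -2.125
  E             3.576       4.363       3.354       1.841
  solve Keq expr → x = -1.062; check Q = 4.5000e-04
Then remove 0.3862 M of D.
Step 2:
                    L           M           D           E
  I             3.576       4.363       2.968       1.841
  C            0.1395     0.04652      0.1395    -0.09303
  E             3.716        4.41       3.108       1.748
  solve Keq expr → x = -0.04652; check Q = 4.5000e-04
Then remove 0.1803 M of E.
Step 3:
                    L           M           D           E
  I             3.716        4.41       3.108       1.568
  C          -0.08044    -0.02681    -0.08044     0.05363
  E             3.636       4.383       3.027       1.622
  solve Keq expr → x = 0.02681; check Q = 4.5000e-04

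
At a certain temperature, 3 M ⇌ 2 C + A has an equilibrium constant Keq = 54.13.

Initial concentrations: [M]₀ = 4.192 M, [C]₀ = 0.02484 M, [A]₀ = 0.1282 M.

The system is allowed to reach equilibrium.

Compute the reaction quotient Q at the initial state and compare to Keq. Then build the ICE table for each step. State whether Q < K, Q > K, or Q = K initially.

Q₀ = 1.0738e-06 vs Keq = 54.13 ⇒ Q<K, forward
Step 1:
                    M           C           A
  init          4.192     0.02484      0.1282
  Δ            -3.659       2.439        1.22
  eq           0.5328       2.464       1.348
  solve Keq expr → x = 1.22; check Q = 54.13

Q₀ = 1.0738e-06; Q < K (proceeds forward)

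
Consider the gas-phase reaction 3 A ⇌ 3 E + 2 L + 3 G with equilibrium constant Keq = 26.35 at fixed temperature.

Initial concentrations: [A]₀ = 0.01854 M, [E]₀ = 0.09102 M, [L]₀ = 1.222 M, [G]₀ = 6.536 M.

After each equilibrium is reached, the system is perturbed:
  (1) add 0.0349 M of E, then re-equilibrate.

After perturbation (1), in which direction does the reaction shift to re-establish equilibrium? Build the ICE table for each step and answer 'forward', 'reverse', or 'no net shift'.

Q₀ = 4.9336e+04 vs Keq = 26.35 ⇒ Q>K, reverse
Step 1:
                    A           E           L           G
  I           0.01854     0.09102       1.222       6.536
  C           0.05912    -0.05912    -0.03941    -0.05912
  E           0.07766      0.0319       1.183       6.477
  solve Keq expr → x = -0.01971; check Q = 26.35
Then add 0.0349 M of E.
Step 2:
                    A           E           L           G
  I           0.07766      0.0668       1.183       6.477
  C           0.02435    -0.02435    -0.01623    -0.02435
  E             0.102     0.04246       1.166       6.453
  solve Keq expr → x = -0.008116; check Q = 26.35

Direction: reverse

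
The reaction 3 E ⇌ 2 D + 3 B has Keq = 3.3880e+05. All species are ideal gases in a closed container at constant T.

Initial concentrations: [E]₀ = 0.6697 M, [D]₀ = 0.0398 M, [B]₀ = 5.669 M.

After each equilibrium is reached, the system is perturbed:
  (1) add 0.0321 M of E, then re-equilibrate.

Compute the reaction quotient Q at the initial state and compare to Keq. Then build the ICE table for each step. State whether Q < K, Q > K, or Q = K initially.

Q₀ = 0.9608 vs Keq = 3.3880e+05 ⇒ Q<K, forward
Step 1:
                   E          D          B
  I           0.6697     0.0398      5.669
  C          -0.6167     0.4111     0.6167
  E          0.05302     0.4509      6.286
  solve Keq expr → x = 0.2056; check Q = 3.3880e+05
Then add 0.0321 M of E.
Step 2:
                   E          D          B
  I          0.08512     0.4509      6.286
  C         -0.03027    0.02018    0.03027
  E          0.05485     0.4711      6.316
  solve Keq expr → x = 0.01009; check Q = 3.3880e+05

Q₀ = 0.9608; Q < K (proceeds forward)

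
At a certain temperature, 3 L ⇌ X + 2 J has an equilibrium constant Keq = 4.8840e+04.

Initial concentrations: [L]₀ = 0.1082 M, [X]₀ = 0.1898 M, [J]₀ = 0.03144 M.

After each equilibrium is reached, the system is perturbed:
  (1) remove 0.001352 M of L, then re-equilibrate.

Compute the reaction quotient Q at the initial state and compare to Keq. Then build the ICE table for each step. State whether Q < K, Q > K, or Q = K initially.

Q₀ = 0.1481 vs Keq = 4.8840e+04 ⇒ Q<K, forward
Step 1:
                   L          X          J
  init        0.1082     0.1898    0.03144
  Δ          -0.1046    0.03486    0.06973
  eq        0.003611     0.2247     0.1012
  solve Keq expr → x = 0.03486; check Q = 4.8840e+04
Then remove 0.001352 M of L.
Step 2:
                   L          X          J
  init      0.002259     0.2247     0.1012
  Δ         0.001329 -4.4284e-04 -8.8569e-04
  eq        0.003587     0.2242     0.1003
  solve Keq expr → x = -4.4284e-04; check Q = 4.8840e+04

Q₀ = 0.1481; Q < K (proceeds forward)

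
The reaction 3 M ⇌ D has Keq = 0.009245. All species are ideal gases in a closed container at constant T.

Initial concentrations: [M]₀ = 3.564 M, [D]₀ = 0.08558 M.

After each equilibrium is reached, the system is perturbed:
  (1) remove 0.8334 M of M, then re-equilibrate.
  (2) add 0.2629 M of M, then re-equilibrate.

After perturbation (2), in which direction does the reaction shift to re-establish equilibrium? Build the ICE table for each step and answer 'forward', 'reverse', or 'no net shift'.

Q₀ = 0.00189 vs Keq = 0.009245 ⇒ Q<K, forward
Step 1:
                    M           D
  I             3.564     0.08558
  C           -0.5231      0.1744
  E             3.041        0.26
  solve Keq expr → x = 0.1744; check Q = 0.009245
Then remove 0.8334 M of M.
Step 2:
                    M           D
  I             2.207        0.26
  C            0.3279     -0.1093
  E             2.535      0.1507
  solve Keq expr → x = -0.1093; check Q = 0.009245
Then add 0.2629 M of M.
Step 3:
                    M           D
  I             2.798      0.1507
  C          -0.09555     0.03185
  E             2.703      0.1825
  solve Keq expr → x = 0.03185; check Q = 0.009245

Direction: forward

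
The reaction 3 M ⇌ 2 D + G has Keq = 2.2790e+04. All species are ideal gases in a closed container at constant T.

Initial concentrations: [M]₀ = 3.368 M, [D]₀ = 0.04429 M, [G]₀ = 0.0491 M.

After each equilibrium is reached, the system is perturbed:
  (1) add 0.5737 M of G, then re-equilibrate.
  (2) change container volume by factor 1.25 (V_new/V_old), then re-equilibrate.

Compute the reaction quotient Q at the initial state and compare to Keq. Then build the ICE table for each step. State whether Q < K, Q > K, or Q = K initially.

Q₀ = 2.5210e-06; Q < K (proceeds forward)

Q₀ = 2.5210e-06 vs Keq = 2.2790e+04 ⇒ Q<K, forward
Step 1:
                    M           D           G
  I             3.368     0.04429      0.0491
  C            -3.305       2.203       1.102
  E           0.06341       2.247       1.151
  solve Keq expr → x = 1.102; check Q = 2.2790e+04
Then add 0.5737 M of G.
Step 2:
                    M           D           G
  I           0.06341       2.247       1.724
  C          0.008983   -0.005989   -0.002994
  E            0.0724       2.241       1.721
  solve Keq expr → x = -0.002994; check Q = 2.2790e+04
Then change container volume by factor 1.25 (V_new/V_old).
Step 3:
                    M           D           G
  I           0.05792       1.793       1.377
  C                 0           0           0
  E           0.05792       1.793       1.377
  solve Keq expr → x = 0; check Q = 2.2790e+04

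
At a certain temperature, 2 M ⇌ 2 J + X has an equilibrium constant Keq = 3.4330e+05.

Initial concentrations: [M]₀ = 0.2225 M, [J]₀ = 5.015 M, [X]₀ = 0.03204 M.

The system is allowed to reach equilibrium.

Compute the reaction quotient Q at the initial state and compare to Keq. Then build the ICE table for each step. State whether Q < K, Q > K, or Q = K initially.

Q₀ = 16.28 vs Keq = 3.4330e+05 ⇒ Q<K, forward
Step 1:
                  M         J         X
  Initial    0.2225     5.015   0.03204
  Change    -0.2191    0.2191    0.1096
  Equil    0.003362     5.234    0.1416
  solve Keq expr → x = 0.1096; check Q = 3.4330e+05

Q₀ = 16.28; Q < K (proceeds forward)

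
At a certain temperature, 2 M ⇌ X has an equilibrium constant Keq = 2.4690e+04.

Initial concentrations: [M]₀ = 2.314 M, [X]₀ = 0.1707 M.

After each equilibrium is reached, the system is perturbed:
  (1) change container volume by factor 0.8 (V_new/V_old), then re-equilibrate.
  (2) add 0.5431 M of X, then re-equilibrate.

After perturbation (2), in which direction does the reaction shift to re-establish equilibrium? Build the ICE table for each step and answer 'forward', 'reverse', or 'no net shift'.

Q₀ = 0.03188 vs Keq = 2.4690e+04 ⇒ Q<K, forward
Step 1:
                  M         X
  I           2.314    0.1707
  C          -2.307     1.153
  E        0.007323     1.324
  solve Keq expr → x = 1.153; check Q = 2.4690e+04
Then change container volume by factor 0.8 (V_new/V_old).
Step 2:
                  M         X
  I        0.009154     1.655
  C       -9.6520e-04 4.8260e-04
  E        0.008189     1.656
  solve Keq expr → x = 4.8260e-04; check Q = 2.4690e+04
Then add 0.5431 M of X.
Step 3:
                  M         X
  I        0.008189     2.199
  C        0.001247 -6.2335e-04
  E        0.009435     2.198
  solve Keq expr → x = -6.2335e-04; check Q = 2.4690e+04

Direction: reverse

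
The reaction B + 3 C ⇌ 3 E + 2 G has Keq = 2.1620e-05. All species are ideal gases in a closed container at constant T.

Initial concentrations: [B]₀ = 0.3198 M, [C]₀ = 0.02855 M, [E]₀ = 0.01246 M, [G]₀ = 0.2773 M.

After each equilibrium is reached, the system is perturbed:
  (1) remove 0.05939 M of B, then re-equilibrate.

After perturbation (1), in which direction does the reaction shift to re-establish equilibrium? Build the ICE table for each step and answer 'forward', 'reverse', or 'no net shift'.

Q₀ = 0.01999 vs Keq = 2.1620e-05 ⇒ Q>K, reverse
Step 1:
                  B         C         E         G
  init       0.3198   0.02855   0.01246    0.2773
  Δ        0.003555   0.01067  -0.01067 -0.007111
  eq         0.3234   0.03922  0.001794    0.2702
  solve Keq expr → x = -0.003555; check Q = 2.1620e-05
Then remove 0.05939 M of B.
Step 2:
                  B         C         E         G
  init        0.264   0.03922  0.001794    0.2702
  Δ       3.7389e-05 1.1217e-04 -1.1217e-04 -7.4777e-05
  eq          0.264   0.03933  0.001682    0.2701
  solve Keq expr → x = -3.7389e-05; check Q = 2.1620e-05

Direction: reverse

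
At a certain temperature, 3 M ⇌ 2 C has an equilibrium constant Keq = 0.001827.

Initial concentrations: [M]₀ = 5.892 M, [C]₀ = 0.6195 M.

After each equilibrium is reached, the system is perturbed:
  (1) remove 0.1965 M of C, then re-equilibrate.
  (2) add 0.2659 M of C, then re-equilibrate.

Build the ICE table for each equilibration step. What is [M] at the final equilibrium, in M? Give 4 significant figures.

[M]_eq = 5.986 M

Q₀ = 0.001876 vs Keq = 0.001827 ⇒ Q>K, reverse
Step 1:
                  M         C
  init        5.892    0.6195
  Δ        0.009956 -0.006637
  eq          5.902    0.6129
  solve Keq expr → x = -0.003319; check Q = 0.001827
Then remove 0.1965 M of C.
Step 2:
                  M         C
  init        5.902    0.4164
  Δ         -0.2394    0.1596
  eq          5.663     0.576
  solve Keq expr → x = 0.0798; check Q = 0.001827
Then add 0.2659 M of C.
Step 3:
                  M         C
  init        5.663    0.8419
  Δ          0.3237   -0.2158
  eq          5.986     0.626
  solve Keq expr → x = -0.1079; check Q = 0.001827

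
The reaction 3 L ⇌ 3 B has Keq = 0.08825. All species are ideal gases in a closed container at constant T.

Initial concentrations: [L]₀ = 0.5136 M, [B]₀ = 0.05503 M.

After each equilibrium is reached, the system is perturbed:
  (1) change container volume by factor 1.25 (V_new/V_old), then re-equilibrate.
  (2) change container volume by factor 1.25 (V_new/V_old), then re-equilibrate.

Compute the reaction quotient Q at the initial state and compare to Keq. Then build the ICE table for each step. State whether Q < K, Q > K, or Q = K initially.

Q₀ = 0.00123; Q < K (proceeds forward)

Q₀ = 0.00123 vs Keq = 0.08825 ⇒ Q<K, forward
Step 1:
                   L          B
  I           0.5136    0.05503
  C          -0.1201     0.1201
  E           0.3935     0.1752
  solve Keq expr → x = 0.04005; check Q = 0.08825
Then change container volume by factor 1.25 (V_new/V_old).
Step 2:
                   L          B
  I           0.3148     0.1401
  C                0          0
  E           0.3148     0.1401
  solve Keq expr → x = 0; check Q = 0.08825
Then change container volume by factor 1.25 (V_new/V_old).
Step 3:
                   L          B
  I           0.2518     0.1121
  C                0          0
  E           0.2518     0.1121
  solve Keq expr → x = 0; check Q = 0.08825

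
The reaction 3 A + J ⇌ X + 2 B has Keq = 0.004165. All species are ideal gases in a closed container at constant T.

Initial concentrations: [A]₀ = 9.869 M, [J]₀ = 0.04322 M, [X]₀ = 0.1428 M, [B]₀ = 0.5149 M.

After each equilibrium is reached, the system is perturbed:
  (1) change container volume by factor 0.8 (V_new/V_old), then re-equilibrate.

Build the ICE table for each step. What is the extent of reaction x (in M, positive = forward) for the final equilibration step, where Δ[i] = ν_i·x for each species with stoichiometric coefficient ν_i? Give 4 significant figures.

Q₀ = 9.1132e-04 vs Keq = 0.004165 ⇒ Q<K, forward
Step 1:
                   A          J          X          B
  I            9.869    0.04322     0.1428     0.5149
  C         -0.08639    -0.0288     0.0288    0.05759
  E            9.783    0.01442     0.1716     0.5725
  solve Keq expr → x = 0.0288; check Q = 0.004165
Then change container volume by factor 0.8 (V_new/V_old).
Step 2:
                   A          J          X          B
  I            12.23    0.01803     0.2145     0.7156
  C        -0.009323  -0.003108   0.003108   0.006215
  E            12.22    0.01492     0.2176     0.7218
  solve Keq expr → x = 0.003108; check Q = 0.004165

x = 0.003108 M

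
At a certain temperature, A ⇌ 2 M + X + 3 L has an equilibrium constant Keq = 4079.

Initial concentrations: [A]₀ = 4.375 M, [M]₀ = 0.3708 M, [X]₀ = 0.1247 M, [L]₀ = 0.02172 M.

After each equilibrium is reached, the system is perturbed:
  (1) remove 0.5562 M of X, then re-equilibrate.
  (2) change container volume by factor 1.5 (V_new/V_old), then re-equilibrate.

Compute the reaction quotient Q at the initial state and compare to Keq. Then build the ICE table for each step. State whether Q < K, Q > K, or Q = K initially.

Q₀ = 4.0156e-08 vs Keq = 4079 ⇒ Q<K, forward
Step 1:
                  A         M         X         L
  I           4.375    0.3708    0.1247   0.02172
  C          -2.027     4.054     2.027     6.081
  E           2.348     4.425     2.152     6.103
  solve Keq expr → x = 2.027; check Q = 4079
Then remove 0.5562 M of X.
Step 2:
                  A         M         X         L
  I           2.348     4.425     1.596     6.103
  C        -0.08864    0.1773   0.08864    0.2659
  E           2.259     4.602     1.684     6.369
  solve Keq expr → x = 0.08864; check Q = 4079
Then change container volume by factor 1.5 (V_new/V_old).
Step 3:
                  A         M         X         L
  I           1.506     3.068     1.123     4.246
  C         -0.4483    0.8965    0.4483     1.345
  E           1.058     3.965     1.571     5.591
  solve Keq expr → x = 0.4483; check Q = 4079

Q₀ = 4.0156e-08; Q < K (proceeds forward)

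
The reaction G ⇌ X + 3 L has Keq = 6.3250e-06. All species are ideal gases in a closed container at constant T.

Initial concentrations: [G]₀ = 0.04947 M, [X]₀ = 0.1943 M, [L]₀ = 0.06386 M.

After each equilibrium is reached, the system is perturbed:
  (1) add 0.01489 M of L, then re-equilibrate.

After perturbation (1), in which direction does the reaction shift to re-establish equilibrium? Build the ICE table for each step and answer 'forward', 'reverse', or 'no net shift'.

Q₀ = 0.001023 vs Keq = 6.3250e-06 ⇒ Q>K, reverse
Step 1:
                  G         X         L
  I         0.04947    0.1943   0.06386
  C         0.01685  -0.01685  -0.05054
  E         0.06632    0.1775   0.01332
  solve Keq expr → x = -0.01685; check Q = 6.3250e-06
Then add 0.01489 M of L.
Step 2:
                  G         X         L
  I         0.06632    0.1775   0.02821
  C        0.004816 -0.004816  -0.01445
  E         0.07113    0.1726   0.01376
  solve Keq expr → x = -0.004816; check Q = 6.3250e-06

Direction: reverse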